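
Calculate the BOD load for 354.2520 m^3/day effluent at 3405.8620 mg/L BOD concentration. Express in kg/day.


Formula: BOD_load = volume * conc / 1000
Substituting: BOD_load = 354.2520 * 3405.8620 / 1000
Result: 1206.5334 kg/day


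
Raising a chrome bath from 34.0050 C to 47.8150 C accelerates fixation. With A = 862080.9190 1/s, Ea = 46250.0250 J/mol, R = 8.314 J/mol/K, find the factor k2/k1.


T1 = 34.0050 + 273.15 = 307.1550 K; T2 = 47.8150 + 273.15 = 320.9650 K
k1 = A * exp(-Ea/(R*T1)) = 862080.9190 * exp(-46250.0250/(8.314*307.1550)) = 0.0117491 1/s
k2 = A * exp(-Ea/(R*T2)) = 862080.9190 * exp(-46250.0250/(8.314*320.9650)) = 0.0256113 1/s
k2/k1 = 0.0256113 / 0.0117491 = 2.1799


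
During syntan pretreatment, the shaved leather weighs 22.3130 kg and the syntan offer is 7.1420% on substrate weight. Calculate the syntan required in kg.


Formula: Syntan = substrate * pct / 100
Substituting: Syntan = 22.3130 * 7.1420 / 100
Result: 1.5936 kg


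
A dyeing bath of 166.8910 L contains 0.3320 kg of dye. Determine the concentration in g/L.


Formula: Conc = dye_mass(kg) / volume(L) * 1000
Substituting: Conc = 0.3320 / 166.8910 * 1000
Result: 1.9893 g/L


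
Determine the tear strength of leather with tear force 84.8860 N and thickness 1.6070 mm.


Formula: Tear strength = force / thickness
Substituting: Tear strength = 84.8860 / 1.6070
Result: 52.8227 N/mm


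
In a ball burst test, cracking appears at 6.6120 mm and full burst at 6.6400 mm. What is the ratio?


Formula: Ratio = crack / burst
Substituting: Ratio = 6.6120 / 6.6400
Result: 0.9958


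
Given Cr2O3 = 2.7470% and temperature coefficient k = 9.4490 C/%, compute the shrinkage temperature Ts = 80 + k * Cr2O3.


Formula: Ts = 80 + k * Cr2O3
Substituting: Ts = 80 + 9.4490 * 2.7470
Result: 105.9564 C


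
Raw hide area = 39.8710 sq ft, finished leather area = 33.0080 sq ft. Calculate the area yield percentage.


Formula: Yield = finished / raw * 100
Substituting: Yield = 33.0080 / 39.8710 * 100
Result: 82.7870 %


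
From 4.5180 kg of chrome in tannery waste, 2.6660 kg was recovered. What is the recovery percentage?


Formula: Recovery = recovered / input * 100
Substituting: Recovery = 2.6660 / 4.5180 * 100
Result: 59.0084 %


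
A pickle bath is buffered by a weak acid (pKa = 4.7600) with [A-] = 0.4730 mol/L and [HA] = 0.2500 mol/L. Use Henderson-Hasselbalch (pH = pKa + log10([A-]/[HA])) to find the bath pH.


ratio = [A-] / [HA] = 0.4730 / 0.2500 = 1.8920
log10(ratio) = 0.2769
pH = pKa + log10(ratio) = 4.7600 + 0.2769 = 5.0369


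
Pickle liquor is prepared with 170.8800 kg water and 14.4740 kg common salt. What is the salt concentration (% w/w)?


Formula: Conc = salt / (water + salt) * 100
Substituting: Conc = 14.4740 / (170.8800 + 14.4740) * 100
Result: 7.8088 %


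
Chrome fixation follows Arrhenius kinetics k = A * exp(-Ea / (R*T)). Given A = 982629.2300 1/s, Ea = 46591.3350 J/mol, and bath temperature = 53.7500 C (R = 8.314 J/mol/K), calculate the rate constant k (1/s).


T_K = T_C + 273.15 = 53.7500 + 273.15 = 326.9000 K
exponent = -Ea / (R * T_K) = -46591.3350 / (8.314 * 326.9000) = -17.1427
k = A * exp(exponent) = 982629.2300 * exp(-17.1427) = 0.035269 1/s


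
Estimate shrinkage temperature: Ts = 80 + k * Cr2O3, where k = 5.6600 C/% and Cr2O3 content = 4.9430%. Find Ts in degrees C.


Formula: Ts = 80 + k * Cr2O3
Substituting: Ts = 80 + 5.6600 * 4.9430
Result: 107.9774 C


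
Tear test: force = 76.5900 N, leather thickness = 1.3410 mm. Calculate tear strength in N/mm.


Formula: Tear strength = force / thickness
Substituting: Tear strength = 76.5900 / 1.3410
Result: 57.1141 N/mm


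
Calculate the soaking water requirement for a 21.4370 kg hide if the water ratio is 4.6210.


Formula: Water = hide_weight * ratio
Substituting: Water = 21.4370 * 4.6210
Result: 99.0604 kg


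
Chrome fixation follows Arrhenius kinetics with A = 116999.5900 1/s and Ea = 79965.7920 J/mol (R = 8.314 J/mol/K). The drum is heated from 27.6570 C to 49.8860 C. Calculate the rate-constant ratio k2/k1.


T1 = 27.6570 + 273.15 = 300.8070 K; T2 = 49.8860 + 273.15 = 323.0360 K
k1 = A * exp(-Ea/(R*T1)) = 116999.5900 * exp(-79965.7920/(8.314*300.8070)) = 1.5197e-09 1/s
k2 = A * exp(-Ea/(R*T2)) = 116999.5900 * exp(-79965.7920/(8.314*323.0360)) = 1.3719e-08 1/s
k2/k1 = 1.3719e-08 / 1.5197e-09 = 9.0274


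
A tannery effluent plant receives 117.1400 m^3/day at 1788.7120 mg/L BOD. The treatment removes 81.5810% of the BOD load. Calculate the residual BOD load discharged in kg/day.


Load_in = volume * conc / 1000 = 117.1400 * 1788.7120 / 1000 = 209.5297 kg/day
Removed = Load_in * eff / 100 = 209.5297 * 81.5810 / 100 = 170.9364 kg/day
Load_out = Load_in - Removed = 209.5297 - 170.9364 = 38.5933 kg/day


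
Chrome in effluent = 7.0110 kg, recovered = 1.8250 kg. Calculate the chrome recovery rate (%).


Formula: Recovery = recovered / input * 100
Substituting: Recovery = 1.8250 / 7.0110 * 100
Result: 26.0305 %


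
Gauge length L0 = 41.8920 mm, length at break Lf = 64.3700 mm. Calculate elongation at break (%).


Formula: Elongation = (Lf - L0) / L0 * 100
Substituting: Elongation = (64.3700 - 41.8920) / 41.8920 * 100
Result: 53.6570 %


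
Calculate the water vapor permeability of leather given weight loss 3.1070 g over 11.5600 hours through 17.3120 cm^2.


Formula: WVP = loss / (area * time)
Substituting: WVP = 3.1070 / (17.3120 * 11.5600)
Result: 0.0155252 g/(cm^2*hr)


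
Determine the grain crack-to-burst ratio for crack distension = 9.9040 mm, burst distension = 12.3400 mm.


Formula: Ratio = crack / burst
Substituting: Ratio = 9.9040 / 12.3400
Result: 0.8026


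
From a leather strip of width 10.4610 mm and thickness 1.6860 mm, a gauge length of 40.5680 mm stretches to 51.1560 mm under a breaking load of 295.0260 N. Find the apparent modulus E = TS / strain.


TS = F / (w * t) = 295.0260 / (10.4610 * 1.6860) = 16.7274 N/mm^2
strain = (Lf - L0) / L0 = (51.1560 - 40.5680) / 40.5680 = 0.2610
E = TS / strain = 16.7274 / 0.2610 = 64.0913 N/mm^2


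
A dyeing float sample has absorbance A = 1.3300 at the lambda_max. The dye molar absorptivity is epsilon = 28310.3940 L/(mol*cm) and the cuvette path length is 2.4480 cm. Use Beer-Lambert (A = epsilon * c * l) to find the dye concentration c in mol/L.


Formula: c = A / (epsilon * l)
Substituting: c = 1.3300 / (28310.3940 * 2.4480)
Result: 1.9191e-05 mol/L


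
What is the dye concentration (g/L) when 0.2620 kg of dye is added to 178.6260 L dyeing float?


Formula: Conc = dye_mass(kg) / volume(L) * 1000
Substituting: Conc = 0.2620 / 178.6260 * 1000
Result: 1.4668 g/L


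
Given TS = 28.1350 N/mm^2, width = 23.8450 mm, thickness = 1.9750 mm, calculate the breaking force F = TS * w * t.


Formula: F = TS * w * t
Substituting: F = 28.1350 * 23.8450 * 1.9750
Result: 1324.9862 N


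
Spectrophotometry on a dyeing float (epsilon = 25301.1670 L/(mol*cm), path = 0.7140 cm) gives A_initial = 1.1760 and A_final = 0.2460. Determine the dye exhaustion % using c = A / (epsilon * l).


c_initial = A_i / (epsilon * l) = 1.1760 / (25301.1670 * 0.7140) = 6.5098e-05 mol/L
c_final = A_f / (epsilon * l) = 0.2460 / (25301.1670 * 0.7140) = 1.3617e-05 mol/L
Exhaustion = (c_initial - c_final) / c_initial * 100 = (6.5098e-05 - 1.3617e-05) / 6.5098e-05 * 100 = 79.0816 %


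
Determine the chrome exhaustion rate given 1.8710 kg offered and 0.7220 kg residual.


Formula: Uptake = (offered - residual) / offered * 100
Substituting: Uptake = (1.8710 - 0.7220) / 1.8710 * 100
Result: 61.4110 %


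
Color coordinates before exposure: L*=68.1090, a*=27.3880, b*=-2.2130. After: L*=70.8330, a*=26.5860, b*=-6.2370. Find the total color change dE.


dL = 2.7240, da = -0.8020, db = -4.0240
dE = sqrt(2.7240^2 + (-0.8020)^2 + (-4.0240)^2) = 4.9250


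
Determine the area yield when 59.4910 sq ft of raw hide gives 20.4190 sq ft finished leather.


Formula: Yield = finished / raw * 100
Substituting: Yield = 20.4190 / 59.4910 * 100
Result: 34.3228 %


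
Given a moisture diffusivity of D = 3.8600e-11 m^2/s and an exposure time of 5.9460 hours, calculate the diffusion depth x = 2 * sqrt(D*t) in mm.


t = 5.9460 hr * 3600 = 21405.6000 s
D * t = 3.8600e-11 * 21405.6000 = 8.2626e-07
x = 2 * sqrt(D*t) = 2 * sqrt(8.2626e-07) = 0.00181797 m = 1.8180 mm


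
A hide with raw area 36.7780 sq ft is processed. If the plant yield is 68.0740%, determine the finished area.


Formula: finished = raw * yield / 100
Substituting: finished = 36.7780 * 68.0740 / 100
Result: 25.0363 sq ft


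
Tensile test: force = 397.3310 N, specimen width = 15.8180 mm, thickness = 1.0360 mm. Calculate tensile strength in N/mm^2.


Formula: TS = force / (width * thickness)
Substituting: TS = 397.3310 / (15.8180 * 1.0360)
Result: 24.2461 N/mm^2


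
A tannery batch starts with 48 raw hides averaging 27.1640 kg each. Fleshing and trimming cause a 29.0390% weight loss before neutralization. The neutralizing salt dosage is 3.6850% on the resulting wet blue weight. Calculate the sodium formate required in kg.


Total_raw = N * avg_wt = 48 * 27.1640 = 1303.8720 kg
Substrate = Total_raw * (1 - loss/100) = 1303.8720 * (1 - 29.0390/100) = 925.2406 kg
Neutralizer = Substrate * pct / 100 = 925.2406 * 3.6850 / 100 = 34.0951 kg


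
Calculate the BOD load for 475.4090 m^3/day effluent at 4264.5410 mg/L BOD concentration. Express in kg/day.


Formula: BOD_load = volume * conc / 1000
Substituting: BOD_load = 475.4090 * 4264.5410 / 1000
Result: 2027.4012 kg/day


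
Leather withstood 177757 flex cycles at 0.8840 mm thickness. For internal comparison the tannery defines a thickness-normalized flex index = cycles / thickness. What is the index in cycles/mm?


Formula: Index = cycles / thickness
Substituting: Index = 177757 / 0.8840
Result: 201082.5792 cycles/mm


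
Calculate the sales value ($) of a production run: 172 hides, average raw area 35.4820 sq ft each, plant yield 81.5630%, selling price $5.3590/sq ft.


Raw_total = N * avg_area = 172 * 35.4820 = 6102.9040 sq ft
Finished = Raw_total * yield / 100 = 6102.9040 * 81.5630 / 100 = 4977.7116 sq ft
Value = Finished * price = 4977.7116 * 5.3590 = 26675.5564 $


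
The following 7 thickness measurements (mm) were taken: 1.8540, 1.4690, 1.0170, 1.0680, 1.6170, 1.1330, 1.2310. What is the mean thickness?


Formula: Average = sum / n
Substituting: Average = 9.3890 / 7
Result: 1.3413 mm


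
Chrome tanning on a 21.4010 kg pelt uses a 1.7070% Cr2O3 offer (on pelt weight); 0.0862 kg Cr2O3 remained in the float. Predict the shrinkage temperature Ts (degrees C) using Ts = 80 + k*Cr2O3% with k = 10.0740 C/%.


Offered = pelt * offer_pct / 100 = 21.4010 * 1.7070 / 100 = 0.3653 kg
Uptake = offered - residual = 0.3653 - 0.0862 = 0.2791 kg
Cr2O3% on pelt = uptake / pelt * 100 = 0.2791 / 21.4010 * 100 = 1.3042 %
Ts = 80 + k * Cr2O3% = 80 + 10.0740 * 1.3042 = 93.1387 C


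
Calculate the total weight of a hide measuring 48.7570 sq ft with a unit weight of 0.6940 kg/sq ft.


Formula: Weight = area * weight_per_sqft
Substituting: Weight = 48.7570 * 0.6940
Result: 33.8374 kg


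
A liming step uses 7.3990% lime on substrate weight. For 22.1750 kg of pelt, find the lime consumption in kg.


Formula: Lime = substrate * pct / 100
Substituting: Lime = 22.1750 * 7.3990 / 100
Result: 1.6407 kg


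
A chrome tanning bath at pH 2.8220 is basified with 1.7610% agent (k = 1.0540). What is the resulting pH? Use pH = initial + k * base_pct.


Formula: pH_final = pH_initial + k * base_pct
Substituting: pH_final = 2.8220 + 1.0540 * 1.7610
Result: 4.6781


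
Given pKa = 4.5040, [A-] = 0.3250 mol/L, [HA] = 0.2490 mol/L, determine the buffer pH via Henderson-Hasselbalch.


ratio = [A-] / [HA] = 0.3250 / 0.2490 = 1.3052
log10(ratio) = 0.1157
pH = pKa + log10(ratio) = 4.5040 + 0.1157 = 4.6197


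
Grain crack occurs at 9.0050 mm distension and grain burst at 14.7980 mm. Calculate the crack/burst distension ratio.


Formula: Ratio = crack / burst
Substituting: Ratio = 9.0050 / 14.7980
Result: 0.6085


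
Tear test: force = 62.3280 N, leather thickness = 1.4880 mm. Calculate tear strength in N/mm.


Formula: Tear strength = force / thickness
Substituting: Tear strength = 62.3280 / 1.4880
Result: 41.8871 N/mm


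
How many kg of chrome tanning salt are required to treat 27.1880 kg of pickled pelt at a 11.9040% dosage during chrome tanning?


Formula: Chrome = substrate * pct / 100
Substituting: Chrome = 27.1880 * 11.9040 / 100
Result: 3.2365 kg


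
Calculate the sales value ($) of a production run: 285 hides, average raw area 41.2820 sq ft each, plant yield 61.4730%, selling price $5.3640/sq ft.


Raw_total = N * avg_area = 285 * 41.2820 = 11765.3700 sq ft
Finished = Raw_total * yield / 100 = 11765.3700 * 61.4730 / 100 = 7232.5259 sq ft
Value = Finished * price = 7232.5259 * 5.3640 = 38795.2689 $


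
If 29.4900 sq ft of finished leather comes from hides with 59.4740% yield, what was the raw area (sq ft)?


Formula: raw = finished * 100 / yield
Substituting: raw = 29.4900 * 100 / 59.4740
Result: 49.5847 sq ft


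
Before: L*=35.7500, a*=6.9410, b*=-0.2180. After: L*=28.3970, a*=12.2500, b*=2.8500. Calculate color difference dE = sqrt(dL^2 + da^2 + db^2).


dL = -7.3530, da = 5.3090, db = 3.0680
dE = sqrt((-7.3530)^2 + 5.3090^2 + 3.0680^2) = 9.5742


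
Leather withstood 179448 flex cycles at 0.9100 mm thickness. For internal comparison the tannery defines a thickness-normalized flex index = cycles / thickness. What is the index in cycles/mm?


Formula: Index = cycles / thickness
Substituting: Index = 179448 / 0.9100
Result: 197195.6044 cycles/mm


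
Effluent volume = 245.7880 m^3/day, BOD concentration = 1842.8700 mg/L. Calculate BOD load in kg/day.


Formula: BOD_load = volume * conc / 1000
Substituting: BOD_load = 245.7880 * 1842.8700 / 1000
Result: 452.9553 kg/day


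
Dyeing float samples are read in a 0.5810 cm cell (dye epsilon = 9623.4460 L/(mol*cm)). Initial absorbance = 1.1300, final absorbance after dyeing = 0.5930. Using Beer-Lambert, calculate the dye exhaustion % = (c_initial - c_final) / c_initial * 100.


c_initial = A_i / (epsilon * l) = 1.1300 / (9623.4460 * 0.5810) = 2.0210e-04 mol/L
c_final = A_f / (epsilon * l) = 0.5930 / (9623.4460 * 0.5810) = 1.0606e-04 mol/L
Exhaustion = (c_initial - c_final) / c_initial * 100 = (2.0210e-04 - 1.0606e-04) / 2.0210e-04 * 100 = 47.5221 %


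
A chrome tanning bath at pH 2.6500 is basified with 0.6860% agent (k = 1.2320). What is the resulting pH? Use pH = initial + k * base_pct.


Formula: pH_final = pH_initial + k * base_pct
Substituting: pH_final = 2.6500 + 1.2320 * 0.6860
Result: 3.4952


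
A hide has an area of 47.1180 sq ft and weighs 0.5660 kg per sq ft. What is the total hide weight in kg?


Formula: Weight = area * weight_per_sqft
Substituting: Weight = 47.1180 * 0.5660
Result: 26.6688 kg


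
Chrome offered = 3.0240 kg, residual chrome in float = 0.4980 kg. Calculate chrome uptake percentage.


Formula: Uptake = (offered - residual) / offered * 100
Substituting: Uptake = (3.0240 - 0.4980) / 3.0240 * 100
Result: 83.5317 %


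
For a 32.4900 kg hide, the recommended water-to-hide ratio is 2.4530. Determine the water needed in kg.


Formula: Water = hide_weight * ratio
Substituting: Water = 32.4900 * 2.4530
Result: 79.6980 kg


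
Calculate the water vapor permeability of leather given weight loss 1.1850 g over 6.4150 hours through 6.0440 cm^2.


Formula: WVP = loss / (area * time)
Substituting: WVP = 1.1850 / (6.0440 * 6.4150)
Result: 0.0305631 g/(cm^2*hr)


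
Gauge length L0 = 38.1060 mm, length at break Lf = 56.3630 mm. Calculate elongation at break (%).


Formula: Elongation = (Lf - L0) / L0 * 100
Substituting: Elongation = (56.3630 - 38.1060) / 38.1060 * 100
Result: 47.9111 %


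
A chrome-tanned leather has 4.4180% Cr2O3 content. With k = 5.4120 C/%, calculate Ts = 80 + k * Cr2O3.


Formula: Ts = 80 + k * Cr2O3
Substituting: Ts = 80 + 5.4120 * 4.4180
Result: 103.9102 C


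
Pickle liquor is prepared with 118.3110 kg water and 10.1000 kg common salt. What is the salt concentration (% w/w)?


Formula: Conc = salt / (water + salt) * 100
Substituting: Conc = 10.1000 / (118.3110 + 10.1000) * 100
Result: 7.8654 %


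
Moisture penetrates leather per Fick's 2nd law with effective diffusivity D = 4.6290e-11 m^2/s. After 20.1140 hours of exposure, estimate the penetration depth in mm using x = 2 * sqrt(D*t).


t = 20.1140 hr * 3600 = 72410.4000 s
D * t = 4.6290e-11 * 72410.4000 = 3.3519e-06
x = 2 * sqrt(D*t) = 2 * sqrt(3.3519e-06) = 0.00366163 m = 3.6616 mm


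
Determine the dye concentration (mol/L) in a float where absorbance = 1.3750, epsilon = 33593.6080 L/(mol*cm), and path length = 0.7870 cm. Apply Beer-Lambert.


Formula: c = A / (epsilon * l)
Substituting: c = 1.3750 / (33593.6080 * 0.7870)
Result: 5.2008e-05 mol/L


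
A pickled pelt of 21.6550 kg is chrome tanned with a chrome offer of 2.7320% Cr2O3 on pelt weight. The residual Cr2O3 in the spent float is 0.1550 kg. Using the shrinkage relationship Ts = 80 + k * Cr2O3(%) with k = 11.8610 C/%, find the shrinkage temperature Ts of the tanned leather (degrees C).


Offered = pelt * offer_pct / 100 = 21.6550 * 2.7320 / 100 = 0.5916 kg
Uptake = offered - residual = 0.5916 - 0.1550 = 0.4366 kg
Cr2O3% on pelt = uptake / pelt * 100 = 0.4366 / 21.6550 * 100 = 2.0162 %
Ts = 80 + k * Cr2O3% = 80 + 11.8610 * 2.0162 = 103.9145 C


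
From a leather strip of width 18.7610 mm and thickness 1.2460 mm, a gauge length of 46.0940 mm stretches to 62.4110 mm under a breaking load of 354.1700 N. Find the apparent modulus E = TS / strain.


TS = F / (w * t) = 354.1700 / (18.7610 * 1.2460) = 15.1509 N/mm^2
strain = (Lf - L0) / L0 = (62.4110 - 46.0940) / 46.0940 = 0.3540
E = TS / strain = 15.1509 / 0.3540 = 42.7998 N/mm^2


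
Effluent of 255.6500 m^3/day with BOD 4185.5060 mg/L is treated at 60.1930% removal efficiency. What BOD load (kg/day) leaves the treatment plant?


Load_in = volume * conc / 1000 = 255.6500 * 4185.5060 / 1000 = 1070.0246 kg/day
Removed = Load_in * eff / 100 = 1070.0246 * 60.1930 / 100 = 644.0799 kg/day
Load_out = Load_in - Removed = 1070.0246 - 644.0799 = 425.9447 kg/day


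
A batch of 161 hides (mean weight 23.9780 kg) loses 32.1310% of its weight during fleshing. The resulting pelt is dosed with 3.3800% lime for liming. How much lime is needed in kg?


Total_raw = N * avg_wt = 161 * 23.9780 = 3860.4580 kg
Substrate = Total_raw * (1 - loss/100) = 3860.4580 * (1 - 32.1310/100) = 2620.0542 kg
Lime = Substrate * pct / 100 = 2620.0542 * 3.3800 / 100 = 88.5578 kg


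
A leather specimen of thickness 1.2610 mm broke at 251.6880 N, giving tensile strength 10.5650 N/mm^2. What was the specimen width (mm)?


Formula: w = F / (TS * t)
Substituting: w = 251.6880 / (10.5650 * 1.2610)
Result: 18.8920 mm


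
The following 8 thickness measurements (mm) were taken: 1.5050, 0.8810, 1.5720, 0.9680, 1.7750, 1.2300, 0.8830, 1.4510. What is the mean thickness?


Formula: Average = sum / n
Substituting: Average = 10.2650 / 8
Result: 1.2831 mm


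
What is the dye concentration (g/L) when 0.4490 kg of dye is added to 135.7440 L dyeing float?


Formula: Conc = dye_mass(kg) / volume(L) * 1000
Substituting: Conc = 0.4490 / 135.7440 * 1000
Result: 3.3077 g/L


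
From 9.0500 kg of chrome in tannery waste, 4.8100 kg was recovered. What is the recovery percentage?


Formula: Recovery = recovered / input * 100
Substituting: Recovery = 4.8100 / 9.0500 * 100
Result: 53.1492 %


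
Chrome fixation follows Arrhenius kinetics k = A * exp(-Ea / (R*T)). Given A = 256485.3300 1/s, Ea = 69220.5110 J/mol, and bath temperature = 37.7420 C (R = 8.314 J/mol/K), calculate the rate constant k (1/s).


T_K = T_C + 273.15 = 37.7420 + 273.15 = 310.8920 K
exponent = -Ea / (R * T_K) = -69220.5110 / (8.314 * 310.8920) = -26.7803
k = A * exp(exponent) = 256485.3300 * exp(-26.7803) = 6.0053e-07 1/s


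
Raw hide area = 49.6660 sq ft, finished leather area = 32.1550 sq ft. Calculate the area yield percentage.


Formula: Yield = finished / raw * 100
Substituting: Yield = 32.1550 / 49.6660 * 100
Result: 64.7425 %


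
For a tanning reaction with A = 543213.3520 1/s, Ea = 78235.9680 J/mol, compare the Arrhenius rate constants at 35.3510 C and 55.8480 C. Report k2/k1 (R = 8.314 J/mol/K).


T1 = 35.3510 + 273.15 = 308.5010 K; T2 = 55.8480 + 273.15 = 328.9980 K
k1 = A * exp(-Ea/(R*T1)) = 543213.3520 * exp(-78235.9680/(8.314*308.5010)) = 3.0745e-08 1/s
k2 = A * exp(-Ea/(R*T2)) = 543213.3520 * exp(-78235.9680/(8.314*328.9980)) = 2.0563e-07 1/s
k2/k1 = 2.0563e-07 / 3.0745e-08 = 6.6883


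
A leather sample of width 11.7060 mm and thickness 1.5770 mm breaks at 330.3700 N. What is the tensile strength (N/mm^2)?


Formula: TS = force / (width * thickness)
Substituting: TS = 330.3700 / (11.7060 * 1.5770)
Result: 17.8962 N/mm^2


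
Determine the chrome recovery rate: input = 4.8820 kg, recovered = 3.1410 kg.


Formula: Recovery = recovered / input * 100
Substituting: Recovery = 3.1410 / 4.8820 * 100
Result: 64.3384 %


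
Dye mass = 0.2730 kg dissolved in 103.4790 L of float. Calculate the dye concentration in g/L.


Formula: Conc = dye_mass(kg) / volume(L) * 1000
Substituting: Conc = 0.2730 / 103.4790 * 1000
Result: 2.6382 g/L


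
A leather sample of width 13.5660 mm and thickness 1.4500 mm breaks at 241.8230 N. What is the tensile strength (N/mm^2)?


Formula: TS = force / (width * thickness)
Substituting: TS = 241.8230 / (13.5660 * 1.4500)
Result: 12.2936 N/mm^2


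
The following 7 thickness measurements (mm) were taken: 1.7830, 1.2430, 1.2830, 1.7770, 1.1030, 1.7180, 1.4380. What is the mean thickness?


Formula: Average = sum / n
Substituting: Average = 10.3450 / 7
Result: 1.4779 mm


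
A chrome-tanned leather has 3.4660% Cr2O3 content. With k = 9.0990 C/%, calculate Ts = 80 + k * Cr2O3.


Formula: Ts = 80 + k * Cr2O3
Substituting: Ts = 80 + 9.0990 * 3.4660
Result: 111.5371 C


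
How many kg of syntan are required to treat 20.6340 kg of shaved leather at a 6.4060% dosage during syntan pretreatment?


Formula: Syntan = substrate * pct / 100
Substituting: Syntan = 20.6340 * 6.4060 / 100
Result: 1.3218 kg


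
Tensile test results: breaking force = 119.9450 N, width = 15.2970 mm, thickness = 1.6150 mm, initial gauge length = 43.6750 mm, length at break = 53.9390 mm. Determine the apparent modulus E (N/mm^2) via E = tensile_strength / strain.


TS = F / (w * t) = 119.9450 / (15.2970 * 1.6150) = 4.8552 N/mm^2
strain = (Lf - L0) / L0 = (53.9390 - 43.6750) / 43.6750 = 0.2350
E = TS / strain = 4.8552 / 0.2350 = 20.6595 N/mm^2


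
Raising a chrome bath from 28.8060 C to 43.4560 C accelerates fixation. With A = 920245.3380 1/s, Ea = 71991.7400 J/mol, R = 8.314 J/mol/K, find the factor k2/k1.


T1 = 28.8060 + 273.15 = 301.9560 K; T2 = 43.4560 + 273.15 = 316.6060 K
k1 = A * exp(-Ea/(R*T1)) = 920245.3380 * exp(-71991.7400/(8.314*301.9560)) = 3.2343e-07 1/s
k2 = A * exp(-Ea/(R*T2)) = 920245.3380 * exp(-71991.7400/(8.314*316.6060)) = 1.2191e-06 1/s
k2/k1 = 1.2191e-06 / 3.2343e-07 = 3.7694


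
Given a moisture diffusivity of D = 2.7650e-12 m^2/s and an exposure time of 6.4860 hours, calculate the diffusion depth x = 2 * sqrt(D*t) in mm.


t = 6.4860 hr * 3600 = 23349.6000 s
D * t = 2.7650e-12 * 23349.6000 = 6.4562e-08
x = 2 * sqrt(D*t) = 2 * sqrt(6.4562e-08) = 5.0818e-04 m = 0.5082 mm


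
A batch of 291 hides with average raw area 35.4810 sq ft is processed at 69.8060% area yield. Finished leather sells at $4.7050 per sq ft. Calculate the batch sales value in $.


Raw_total = N * avg_area = 291 * 35.4810 = 10324.9710 sq ft
Finished = Raw_total * yield / 100 = 10324.9710 * 69.8060 / 100 = 7207.4493 sq ft
Value = Finished * price = 7207.4493 * 4.7050 = 33911.0488 $


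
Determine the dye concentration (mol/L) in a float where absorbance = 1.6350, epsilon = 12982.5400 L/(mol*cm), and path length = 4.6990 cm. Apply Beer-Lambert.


Formula: c = A / (epsilon * l)
Substituting: c = 1.6350 / (12982.5400 * 4.6990)
Result: 2.6801e-05 mol/L


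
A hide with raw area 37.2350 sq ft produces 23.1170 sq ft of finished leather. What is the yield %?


Formula: Yield = finished / raw * 100
Substituting: Yield = 23.1170 / 37.2350 * 100
Result: 62.0841 %


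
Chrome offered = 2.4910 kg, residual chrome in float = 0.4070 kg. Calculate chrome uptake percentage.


Formula: Uptake = (offered - residual) / offered * 100
Substituting: Uptake = (2.4910 - 0.4070) / 2.4910 * 100
Result: 83.6612 %


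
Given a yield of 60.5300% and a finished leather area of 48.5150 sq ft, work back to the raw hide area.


Formula: raw = finished * 100 / yield
Substituting: raw = 48.5150 * 100 / 60.5300
Result: 80.1503 sq ft


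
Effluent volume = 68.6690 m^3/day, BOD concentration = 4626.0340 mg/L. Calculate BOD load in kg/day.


Formula: BOD_load = volume * conc / 1000
Substituting: BOD_load = 68.6690 * 4626.0340 / 1000
Result: 317.6651 kg/day


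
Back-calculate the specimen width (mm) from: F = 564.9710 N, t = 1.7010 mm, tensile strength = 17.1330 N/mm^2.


Formula: w = F / (TS * t)
Substituting: w = 564.9710 / (17.1330 * 1.7010)
Result: 19.3860 mm


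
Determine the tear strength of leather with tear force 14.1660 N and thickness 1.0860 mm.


Formula: Tear strength = force / thickness
Substituting: Tear strength = 14.1660 / 1.0860
Result: 13.0442 N/mm


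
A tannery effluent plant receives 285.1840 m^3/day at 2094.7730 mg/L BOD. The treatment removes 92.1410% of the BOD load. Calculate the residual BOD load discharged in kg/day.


Load_in = volume * conc / 1000 = 285.1840 * 2094.7730 / 1000 = 597.3957 kg/day
Removed = Load_in * eff / 100 = 597.3957 * 92.1410 / 100 = 550.4464 kg/day
Load_out = Load_in - Removed = 597.3957 - 550.4464 = 46.9493 kg/day


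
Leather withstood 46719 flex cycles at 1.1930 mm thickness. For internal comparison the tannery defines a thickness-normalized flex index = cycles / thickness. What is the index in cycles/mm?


Formula: Index = cycles / thickness
Substituting: Index = 46719 / 1.1930
Result: 39160.9388 cycles/mm


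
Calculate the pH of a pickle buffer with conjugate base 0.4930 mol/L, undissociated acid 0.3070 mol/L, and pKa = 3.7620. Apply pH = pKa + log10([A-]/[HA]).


ratio = [A-] / [HA] = 0.4930 / 0.3070 = 1.6059
log10(ratio) = 0.2057
pH = pKa + log10(ratio) = 3.7620 + 0.2057 = 3.9677


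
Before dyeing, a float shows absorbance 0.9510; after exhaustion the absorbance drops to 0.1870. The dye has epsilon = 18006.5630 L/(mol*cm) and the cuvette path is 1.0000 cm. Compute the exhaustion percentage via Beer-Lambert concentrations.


c_initial = A_i / (epsilon * l) = 0.9510 / (18006.5630 * 1.0000) = 5.2814e-05 mol/L
c_final = A_f / (epsilon * l) = 0.1870 / (18006.5630 * 1.0000) = 1.0385e-05 mol/L
Exhaustion = (c_initial - c_final) / c_initial * 100 = (5.2814e-05 - 1.0385e-05) / 5.2814e-05 * 100 = 80.3365 %


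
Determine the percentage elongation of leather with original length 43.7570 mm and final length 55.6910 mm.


Formula: Elongation = (Lf - L0) / L0 * 100
Substituting: Elongation = (55.6910 - 43.7570) / 43.7570 * 100
Result: 27.2734 %


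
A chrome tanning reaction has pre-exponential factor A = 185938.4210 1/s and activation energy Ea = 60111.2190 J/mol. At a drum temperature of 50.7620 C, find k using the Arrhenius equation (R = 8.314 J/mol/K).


T_K = T_C + 273.15 = 50.7620 + 273.15 = 323.9120 K
exponent = -Ea / (R * T_K) = -60111.2190 / (8.314 * 323.9120) = -22.3212
k = A * exp(exponent) = 185938.4210 * exp(-22.3212) = 3.7616e-05 1/s


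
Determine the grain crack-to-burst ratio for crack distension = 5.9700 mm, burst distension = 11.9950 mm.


Formula: Ratio = crack / burst
Substituting: Ratio = 5.9700 / 11.9950
Result: 0.4977


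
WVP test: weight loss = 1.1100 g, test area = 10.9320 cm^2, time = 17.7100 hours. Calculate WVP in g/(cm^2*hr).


Formula: WVP = loss / (area * time)
Substituting: WVP = 1.1100 / (10.9320 * 17.7100)
Result: 0.0057333 g/(cm^2*hr)


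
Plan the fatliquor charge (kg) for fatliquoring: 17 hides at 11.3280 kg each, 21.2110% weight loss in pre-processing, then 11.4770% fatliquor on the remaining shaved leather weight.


Total_raw = N * avg_wt = 17 * 11.3280 = 192.5760 kg
Substrate = Total_raw * (1 - loss/100) = 192.5760 * (1 - 21.2110/100) = 151.7287 kg
Fat = Substrate * pct / 100 = 151.7287 * 11.4770 / 100 = 17.4139 kg


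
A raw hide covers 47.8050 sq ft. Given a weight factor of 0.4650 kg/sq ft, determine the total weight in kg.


Formula: Weight = area * weight_per_sqft
Substituting: Weight = 47.8050 * 0.4650
Result: 22.2293 kg


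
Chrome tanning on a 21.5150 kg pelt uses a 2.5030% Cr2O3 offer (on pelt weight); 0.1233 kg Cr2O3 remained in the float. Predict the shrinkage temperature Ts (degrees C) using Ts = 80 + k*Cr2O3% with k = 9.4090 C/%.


Offered = pelt * offer_pct / 100 = 21.5150 * 2.5030 / 100 = 0.5385 kg
Uptake = offered - residual = 0.5385 - 0.1233 = 0.4152 kg
Cr2O3% on pelt = uptake / pelt * 100 = 0.4152 / 21.5150 * 100 = 1.9299 %
Ts = 80 + k * Cr2O3% = 80 + 9.4090 * 1.9299 = 98.1585 C


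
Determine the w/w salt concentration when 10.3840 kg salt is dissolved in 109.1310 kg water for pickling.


Formula: Conc = salt / (water + salt) * 100
Substituting: Conc = 10.3840 / (109.1310 + 10.3840) * 100
Result: 8.6884 %


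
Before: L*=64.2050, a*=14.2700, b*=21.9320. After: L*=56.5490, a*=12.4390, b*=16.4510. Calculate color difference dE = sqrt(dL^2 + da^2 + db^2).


dL = -7.6560, da = -1.8310, db = -5.4810
dE = sqrt((-7.6560)^2 + (-1.8310)^2 + (-5.4810)^2) = 9.5921


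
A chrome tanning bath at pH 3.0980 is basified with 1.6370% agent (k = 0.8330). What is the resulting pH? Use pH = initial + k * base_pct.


Formula: pH_final = pH_initial + k * base_pct
Substituting: pH_final = 3.0980 + 0.8330 * 1.6370
Result: 4.4616


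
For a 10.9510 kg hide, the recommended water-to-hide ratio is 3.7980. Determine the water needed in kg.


Formula: Water = hide_weight * ratio
Substituting: Water = 10.9510 * 3.7980
Result: 41.5919 kg


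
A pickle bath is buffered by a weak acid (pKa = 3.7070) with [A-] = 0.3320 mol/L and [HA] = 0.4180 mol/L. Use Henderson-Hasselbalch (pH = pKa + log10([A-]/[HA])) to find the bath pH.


ratio = [A-] / [HA] = 0.3320 / 0.4180 = 0.7943
log10(ratio) = -0.1000
pH = pKa + log10(ratio) = 3.7070 - 0.1000 = 3.6070


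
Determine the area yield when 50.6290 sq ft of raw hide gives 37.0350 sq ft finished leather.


Formula: Yield = finished / raw * 100
Substituting: Yield = 37.0350 / 50.6290 * 100
Result: 73.1498 %


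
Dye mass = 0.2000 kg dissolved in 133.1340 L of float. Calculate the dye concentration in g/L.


Formula: Conc = dye_mass(kg) / volume(L) * 1000
Substituting: Conc = 0.2000 / 133.1340 * 1000
Result: 1.5022 g/L


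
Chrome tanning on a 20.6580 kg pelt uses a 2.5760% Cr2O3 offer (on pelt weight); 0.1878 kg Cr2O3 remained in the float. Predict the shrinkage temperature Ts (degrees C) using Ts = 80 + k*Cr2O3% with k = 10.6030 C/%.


Offered = pelt * offer_pct / 100 = 20.6580 * 2.5760 / 100 = 0.5322 kg
Uptake = offered - residual = 0.5322 - 0.1878 = 0.3444 kg
Cr2O3% on pelt = uptake / pelt * 100 = 0.3444 / 20.6580 * 100 = 1.6669 %
Ts = 80 + k * Cr2O3% = 80 + 10.6030 * 1.6669 = 97.6742 C


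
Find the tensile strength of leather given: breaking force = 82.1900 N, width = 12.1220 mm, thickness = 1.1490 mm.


Formula: TS = force / (width * thickness)
Substituting: TS = 82.1900 / (12.1220 * 1.1490)
Result: 5.9010 N/mm^2


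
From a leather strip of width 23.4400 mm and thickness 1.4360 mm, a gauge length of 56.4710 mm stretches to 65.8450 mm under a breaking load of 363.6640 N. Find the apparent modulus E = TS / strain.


TS = F / (w * t) = 363.6640 / (23.4400 * 1.4360) = 10.8041 N/mm^2
strain = (Lf - L0) / L0 = (65.8450 - 56.4710) / 56.4710 = 0.1660
E = TS / strain = 10.8041 / 0.1660 = 65.0862 N/mm^2


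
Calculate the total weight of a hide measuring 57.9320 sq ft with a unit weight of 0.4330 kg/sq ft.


Formula: Weight = area * weight_per_sqft
Substituting: Weight = 57.9320 * 0.4330
Result: 25.0846 kg


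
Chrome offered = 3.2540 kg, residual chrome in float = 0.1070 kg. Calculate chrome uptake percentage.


Formula: Uptake = (offered - residual) / offered * 100
Substituting: Uptake = (3.2540 - 0.1070) / 3.2540 * 100
Result: 96.7117 %


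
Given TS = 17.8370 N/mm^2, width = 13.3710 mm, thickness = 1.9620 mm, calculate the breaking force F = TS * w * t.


Formula: F = TS * w * t
Substituting: F = 17.8370 * 13.3710 * 1.9620
Result: 467.9341 N


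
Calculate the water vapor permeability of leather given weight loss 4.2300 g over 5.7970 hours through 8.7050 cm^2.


Formula: WVP = loss / (area * time)
Substituting: WVP = 4.2300 / (8.7050 * 5.7970)
Result: 0.083824 g/(cm^2*hr)


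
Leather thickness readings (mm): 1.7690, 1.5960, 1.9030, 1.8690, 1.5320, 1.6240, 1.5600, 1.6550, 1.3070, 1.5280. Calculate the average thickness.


Formula: Average = sum / n
Substituting: Average = 16.3430 / 10
Result: 1.6343 mm


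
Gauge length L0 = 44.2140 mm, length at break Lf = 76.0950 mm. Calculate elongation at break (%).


Formula: Elongation = (Lf - L0) / L0 * 100
Substituting: Elongation = (76.0950 - 44.2140) / 44.2140 * 100
Result: 72.1061 %


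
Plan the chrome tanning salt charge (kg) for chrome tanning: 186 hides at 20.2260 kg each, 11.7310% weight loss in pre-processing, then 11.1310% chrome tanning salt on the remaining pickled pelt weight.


Total_raw = N * avg_wt = 186 * 20.2260 = 3762.0360 kg
Substrate = Total_raw * (1 - loss/100) = 3762.0360 * (1 - 11.7310/100) = 3320.7116 kg
Chrome = Substrate * pct / 100 = 3320.7116 * 11.1310 / 100 = 369.6284 kg


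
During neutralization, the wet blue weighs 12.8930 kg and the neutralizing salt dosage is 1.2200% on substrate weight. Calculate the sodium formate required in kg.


Formula: Neutralizer = substrate * pct / 100
Substituting: Neutralizer = 12.8930 * 1.2200 / 100
Result: 0.1573 kg


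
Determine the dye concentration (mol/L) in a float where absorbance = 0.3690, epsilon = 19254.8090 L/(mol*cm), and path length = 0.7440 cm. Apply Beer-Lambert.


Formula: c = A / (epsilon * l)
Substituting: c = 0.3690 / (19254.8090 * 0.7440)
Result: 2.5758e-05 mol/L


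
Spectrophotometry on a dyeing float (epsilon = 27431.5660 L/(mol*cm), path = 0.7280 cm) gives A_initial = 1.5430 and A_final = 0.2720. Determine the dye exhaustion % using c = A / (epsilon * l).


c_initial = A_i / (epsilon * l) = 1.5430 / (27431.5660 * 0.7280) = 7.7265e-05 mol/L
c_final = A_f / (epsilon * l) = 0.2720 / (27431.5660 * 0.7280) = 1.3620e-05 mol/L
Exhaustion = (c_initial - c_final) / c_initial * 100 = (7.7265e-05 - 1.3620e-05) / 7.7265e-05 * 100 = 82.3720 %


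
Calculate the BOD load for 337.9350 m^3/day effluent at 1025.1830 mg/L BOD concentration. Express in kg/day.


Formula: BOD_load = volume * conc / 1000
Substituting: BOD_load = 337.9350 * 1025.1830 / 1000
Result: 346.4452 kg/day


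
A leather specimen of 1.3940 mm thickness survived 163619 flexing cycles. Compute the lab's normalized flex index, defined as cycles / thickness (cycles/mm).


Formula: Index = cycles / thickness
Substituting: Index = 163619 / 1.3940
Result: 117373.7446 cycles/mm


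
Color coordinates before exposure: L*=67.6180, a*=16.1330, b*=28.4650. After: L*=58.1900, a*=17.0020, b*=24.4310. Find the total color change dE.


dL = -9.4280, da = 0.8690, db = -4.0340
dE = sqrt((-9.4280)^2 + 0.8690^2 + (-4.0340)^2) = 10.2915


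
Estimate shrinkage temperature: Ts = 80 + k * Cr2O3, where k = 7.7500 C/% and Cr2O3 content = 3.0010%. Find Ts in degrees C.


Formula: Ts = 80 + k * Cr2O3
Substituting: Ts = 80 + 7.7500 * 3.0010
Result: 103.2578 C


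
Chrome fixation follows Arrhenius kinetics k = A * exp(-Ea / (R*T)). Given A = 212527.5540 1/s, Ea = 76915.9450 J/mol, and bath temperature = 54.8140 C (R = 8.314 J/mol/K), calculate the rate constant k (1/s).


T_K = T_C + 273.15 = 54.8140 + 273.15 = 327.9640 K
exponent = -Ea / (R * T_K) = -76915.9450 / (8.314 * 327.9640) = -28.2085
k = A * exp(exponent) = 212527.5540 * exp(-28.2085) = 1.1929e-07 1/s


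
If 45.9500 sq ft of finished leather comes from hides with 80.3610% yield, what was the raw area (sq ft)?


Formula: raw = finished * 100 / yield
Substituting: raw = 45.9500 * 100 / 80.3610
Result: 57.1795 sq ft


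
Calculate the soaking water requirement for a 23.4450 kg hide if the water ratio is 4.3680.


Formula: Water = hide_weight * ratio
Substituting: Water = 23.4450 * 4.3680
Result: 102.4078 kg


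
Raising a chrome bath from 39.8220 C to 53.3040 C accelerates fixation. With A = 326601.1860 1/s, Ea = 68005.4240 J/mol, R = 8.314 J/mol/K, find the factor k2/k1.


T1 = 39.8220 + 273.15 = 312.9720 K; T2 = 53.3040 + 273.15 = 326.4540 K
k1 = A * exp(-Ea/(R*T1)) = 326601.1860 * exp(-68005.4240/(8.314*312.9720)) = 1.4574e-06 1/s
k2 = A * exp(-Ea/(R*T2)) = 326601.1860 * exp(-68005.4240/(8.314*326.4540)) = 4.2888e-06 1/s
k2/k1 = 4.2888e-06 / 1.4574e-06 = 2.9428


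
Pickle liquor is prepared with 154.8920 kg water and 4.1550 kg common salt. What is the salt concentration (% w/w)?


Formula: Conc = salt / (water + salt) * 100
Substituting: Conc = 4.1550 / (154.8920 + 4.1550) * 100
Result: 2.6124 %


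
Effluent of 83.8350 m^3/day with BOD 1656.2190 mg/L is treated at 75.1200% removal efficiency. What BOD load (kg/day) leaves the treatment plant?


Load_in = volume * conc / 1000 = 83.8350 * 1656.2190 / 1000 = 138.8491 kg/day
Removed = Load_in * eff / 100 = 138.8491 * 75.1200 / 100 = 104.3035 kg/day
Load_out = Load_in - Removed = 138.8491 - 104.3035 = 34.5457 kg/day


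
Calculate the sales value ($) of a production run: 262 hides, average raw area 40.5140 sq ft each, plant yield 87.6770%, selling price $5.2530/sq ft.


Raw_total = N * avg_area = 262 * 40.5140 = 10614.6680 sq ft
Finished = Raw_total * yield / 100 = 10614.6680 * 87.6770 / 100 = 9306.6225 sq ft
Value = Finished * price = 9306.6225 * 5.2530 = 48887.6878 $


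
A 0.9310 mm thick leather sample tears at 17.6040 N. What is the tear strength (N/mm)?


Formula: Tear strength = force / thickness
Substituting: Tear strength = 17.6040 / 0.9310
Result: 18.9087 N/mm


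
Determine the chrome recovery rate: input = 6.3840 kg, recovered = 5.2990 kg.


Formula: Recovery = recovered / input * 100
Substituting: Recovery = 5.2990 / 6.3840 * 100
Result: 83.0044 %


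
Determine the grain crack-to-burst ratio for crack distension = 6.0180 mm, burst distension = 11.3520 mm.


Formula: Ratio = crack / burst
Substituting: Ratio = 6.0180 / 11.3520
Result: 0.5301


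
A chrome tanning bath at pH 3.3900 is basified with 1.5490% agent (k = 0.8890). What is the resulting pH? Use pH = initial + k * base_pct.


Formula: pH_final = pH_initial + k * base_pct
Substituting: pH_final = 3.3900 + 0.8890 * 1.5490
Result: 4.7671


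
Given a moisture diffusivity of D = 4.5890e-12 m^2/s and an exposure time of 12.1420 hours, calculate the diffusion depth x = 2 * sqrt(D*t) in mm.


t = 12.1420 hr * 3600 = 43711.2000 s
D * t = 4.5890e-12 * 43711.2000 = 2.0059e-07
x = 2 * sqrt(D*t) = 2 * sqrt(2.0059e-07) = 8.9575e-04 m = 0.8957 mm


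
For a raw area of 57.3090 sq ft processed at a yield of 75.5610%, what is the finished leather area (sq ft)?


Formula: finished = raw * yield / 100
Substituting: finished = 57.3090 * 75.5610 / 100
Result: 43.3033 sq ft


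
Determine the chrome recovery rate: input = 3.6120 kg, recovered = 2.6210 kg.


Formula: Recovery = recovered / input * 100
Substituting: Recovery = 2.6210 / 3.6120 * 100
Result: 72.5637 %
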